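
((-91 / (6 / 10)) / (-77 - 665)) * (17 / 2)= 1105 / 636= 1.74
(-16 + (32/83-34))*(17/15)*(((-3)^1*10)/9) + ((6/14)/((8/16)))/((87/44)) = 28488172/151641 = 187.87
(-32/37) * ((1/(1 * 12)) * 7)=-56/111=-0.50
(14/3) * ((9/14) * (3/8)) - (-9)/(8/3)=9/2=4.50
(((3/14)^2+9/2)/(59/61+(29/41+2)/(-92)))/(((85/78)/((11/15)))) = 14658355998/4493556025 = 3.26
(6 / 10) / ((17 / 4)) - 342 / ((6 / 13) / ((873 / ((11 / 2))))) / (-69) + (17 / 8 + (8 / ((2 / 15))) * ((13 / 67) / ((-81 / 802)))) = 495335510897 / 311220360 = 1591.59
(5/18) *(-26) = -65/9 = -7.22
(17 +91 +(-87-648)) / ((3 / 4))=-836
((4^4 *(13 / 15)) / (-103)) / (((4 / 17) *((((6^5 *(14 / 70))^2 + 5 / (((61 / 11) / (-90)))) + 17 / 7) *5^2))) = -464576 / 3068395769055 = -0.00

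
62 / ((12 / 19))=589 / 6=98.17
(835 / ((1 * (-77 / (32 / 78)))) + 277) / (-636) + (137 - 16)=230280397 / 1909908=120.57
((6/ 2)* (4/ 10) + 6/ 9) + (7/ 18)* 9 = 161/ 30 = 5.37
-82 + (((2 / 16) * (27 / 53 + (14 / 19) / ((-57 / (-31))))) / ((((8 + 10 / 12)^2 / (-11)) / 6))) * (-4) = -4386368726 / 53744597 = -81.62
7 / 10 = 0.70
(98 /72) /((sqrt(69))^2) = 0.02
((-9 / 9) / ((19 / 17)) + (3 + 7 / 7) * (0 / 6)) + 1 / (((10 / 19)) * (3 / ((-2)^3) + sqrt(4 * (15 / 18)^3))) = -202381 / 356915 + 912 * sqrt(30) / 3757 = 0.76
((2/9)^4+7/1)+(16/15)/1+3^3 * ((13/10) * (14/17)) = 20620396/557685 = 36.97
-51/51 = -1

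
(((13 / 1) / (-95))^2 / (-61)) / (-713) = 169 / 392524325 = 0.00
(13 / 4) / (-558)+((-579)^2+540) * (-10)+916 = -7492587421 / 2232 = -3356894.01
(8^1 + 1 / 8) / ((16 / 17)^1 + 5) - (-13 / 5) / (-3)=6071 / 12120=0.50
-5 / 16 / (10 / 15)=-15 / 32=-0.47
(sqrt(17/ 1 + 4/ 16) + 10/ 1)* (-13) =-130 - 13* sqrt(69)/ 2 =-183.99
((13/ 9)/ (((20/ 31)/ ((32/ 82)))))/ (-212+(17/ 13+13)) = -10478/ 2370825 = -0.00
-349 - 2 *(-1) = -347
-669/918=-223/306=-0.73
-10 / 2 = -5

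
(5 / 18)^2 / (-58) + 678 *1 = 12740951 / 18792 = 678.00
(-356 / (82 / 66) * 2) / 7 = -81.87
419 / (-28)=-419 / 28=-14.96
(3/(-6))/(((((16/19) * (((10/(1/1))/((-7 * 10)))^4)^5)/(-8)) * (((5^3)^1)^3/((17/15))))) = 25772902014128676323/117187500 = 219928763853.90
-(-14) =14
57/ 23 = 2.48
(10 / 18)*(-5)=-25 / 9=-2.78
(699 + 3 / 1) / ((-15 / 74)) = -17316 / 5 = -3463.20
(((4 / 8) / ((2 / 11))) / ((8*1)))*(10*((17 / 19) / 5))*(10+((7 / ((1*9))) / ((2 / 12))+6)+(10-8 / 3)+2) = 2805 / 152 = 18.45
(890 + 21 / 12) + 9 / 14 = 24987 / 28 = 892.39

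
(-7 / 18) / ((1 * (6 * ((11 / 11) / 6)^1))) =-7 / 18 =-0.39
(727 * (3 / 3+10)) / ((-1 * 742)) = -10.78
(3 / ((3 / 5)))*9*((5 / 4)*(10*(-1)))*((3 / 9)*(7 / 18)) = -875 / 12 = -72.92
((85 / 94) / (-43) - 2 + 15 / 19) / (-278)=94581 / 21349844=0.00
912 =912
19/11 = 1.73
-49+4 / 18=-439 / 9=-48.78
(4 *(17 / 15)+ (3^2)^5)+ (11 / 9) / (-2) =5314763 / 90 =59052.92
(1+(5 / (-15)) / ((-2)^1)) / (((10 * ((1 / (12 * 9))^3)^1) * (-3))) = -244944 / 5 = -48988.80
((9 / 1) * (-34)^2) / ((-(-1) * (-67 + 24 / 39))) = -135252 / 863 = -156.72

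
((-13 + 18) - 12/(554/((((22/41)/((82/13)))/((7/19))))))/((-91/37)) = -602396741/296610769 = -2.03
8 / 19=0.42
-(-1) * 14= 14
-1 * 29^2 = -841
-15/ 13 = -1.15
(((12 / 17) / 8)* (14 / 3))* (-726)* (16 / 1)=-81312 / 17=-4783.06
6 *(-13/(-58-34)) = 39/46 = 0.85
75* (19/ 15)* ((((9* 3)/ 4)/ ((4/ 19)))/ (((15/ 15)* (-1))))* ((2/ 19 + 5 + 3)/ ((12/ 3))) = -197505/ 32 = -6172.03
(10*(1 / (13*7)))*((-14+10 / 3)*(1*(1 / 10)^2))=-16 / 1365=-0.01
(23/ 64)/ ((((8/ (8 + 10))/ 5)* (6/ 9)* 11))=3105/ 5632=0.55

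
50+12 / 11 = 562 / 11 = 51.09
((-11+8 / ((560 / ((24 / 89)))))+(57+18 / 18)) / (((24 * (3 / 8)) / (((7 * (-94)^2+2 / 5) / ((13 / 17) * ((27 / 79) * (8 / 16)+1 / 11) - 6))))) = -1337878756348684 / 24020528175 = -55697.31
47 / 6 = 7.83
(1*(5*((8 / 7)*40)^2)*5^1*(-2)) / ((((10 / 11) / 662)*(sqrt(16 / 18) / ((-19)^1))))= 53129472000*sqrt(2) / 49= 1533396323.76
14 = 14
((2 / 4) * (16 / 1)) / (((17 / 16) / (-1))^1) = -128 / 17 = -7.53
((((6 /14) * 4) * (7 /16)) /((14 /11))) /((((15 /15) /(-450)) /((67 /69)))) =-165825 /644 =-257.49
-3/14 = -0.21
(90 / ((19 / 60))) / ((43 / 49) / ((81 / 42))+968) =510300 / 1738861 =0.29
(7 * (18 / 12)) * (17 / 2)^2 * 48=36414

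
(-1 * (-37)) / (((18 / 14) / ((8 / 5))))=2072 / 45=46.04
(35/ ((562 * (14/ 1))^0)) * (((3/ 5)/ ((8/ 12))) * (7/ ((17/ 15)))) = 6615/ 34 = 194.56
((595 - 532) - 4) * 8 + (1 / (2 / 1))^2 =1889 / 4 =472.25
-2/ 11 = -0.18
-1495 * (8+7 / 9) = -118105 / 9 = -13122.78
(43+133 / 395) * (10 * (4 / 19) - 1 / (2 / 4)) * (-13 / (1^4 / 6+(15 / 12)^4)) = -341812224 / 15032515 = -22.74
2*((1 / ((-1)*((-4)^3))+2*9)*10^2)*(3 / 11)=86475 / 88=982.67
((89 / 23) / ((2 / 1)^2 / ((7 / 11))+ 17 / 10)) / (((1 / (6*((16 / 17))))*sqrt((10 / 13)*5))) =59808*sqrt(26) / 218569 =1.40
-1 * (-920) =920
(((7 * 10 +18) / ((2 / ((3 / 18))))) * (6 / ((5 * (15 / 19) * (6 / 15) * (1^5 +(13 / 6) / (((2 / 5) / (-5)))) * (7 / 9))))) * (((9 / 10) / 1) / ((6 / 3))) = -33858 / 54775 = -0.62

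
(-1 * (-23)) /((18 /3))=23 /6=3.83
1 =1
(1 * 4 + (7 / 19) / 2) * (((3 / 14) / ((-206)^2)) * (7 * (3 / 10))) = 1431 / 32251360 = 0.00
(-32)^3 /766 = -16384 /383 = -42.78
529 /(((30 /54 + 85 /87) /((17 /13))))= 2347173 /5200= 451.38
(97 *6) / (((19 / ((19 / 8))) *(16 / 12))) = 873 / 16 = 54.56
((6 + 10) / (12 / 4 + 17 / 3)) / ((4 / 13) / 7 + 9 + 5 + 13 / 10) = 1680 / 13963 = 0.12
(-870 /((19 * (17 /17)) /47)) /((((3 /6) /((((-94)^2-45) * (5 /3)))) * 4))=-299553325 /19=-15765964.47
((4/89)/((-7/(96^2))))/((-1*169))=36864/105287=0.35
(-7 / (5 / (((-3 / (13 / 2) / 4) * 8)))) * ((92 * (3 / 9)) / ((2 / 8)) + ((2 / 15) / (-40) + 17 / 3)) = 269493 / 1625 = 165.84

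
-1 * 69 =-69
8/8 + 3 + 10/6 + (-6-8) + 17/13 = -274/39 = -7.03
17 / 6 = 2.83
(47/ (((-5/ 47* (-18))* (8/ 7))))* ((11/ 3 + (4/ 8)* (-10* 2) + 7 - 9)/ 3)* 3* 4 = -77315/ 108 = -715.88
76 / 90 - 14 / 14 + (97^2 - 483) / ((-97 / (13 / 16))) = -74.92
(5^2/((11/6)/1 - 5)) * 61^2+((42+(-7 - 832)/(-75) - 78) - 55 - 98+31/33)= -463246249/15675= -29553.19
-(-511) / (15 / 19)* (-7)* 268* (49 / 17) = -892490116 / 255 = -3499961.24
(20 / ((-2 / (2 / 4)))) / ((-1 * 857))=5 / 857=0.01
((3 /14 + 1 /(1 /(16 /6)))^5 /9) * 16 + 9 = 26599048963 /73513818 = 361.82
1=1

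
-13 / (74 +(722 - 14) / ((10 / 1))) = -65 / 724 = -0.09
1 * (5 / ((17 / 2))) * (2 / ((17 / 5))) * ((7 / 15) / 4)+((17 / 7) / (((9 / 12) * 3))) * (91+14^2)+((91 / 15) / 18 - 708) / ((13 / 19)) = -734883449 / 1014390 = -724.46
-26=-26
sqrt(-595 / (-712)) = sqrt(105910) / 356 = 0.91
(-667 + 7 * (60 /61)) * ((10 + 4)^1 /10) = -281869 /305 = -924.16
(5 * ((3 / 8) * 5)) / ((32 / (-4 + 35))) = 2325 / 256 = 9.08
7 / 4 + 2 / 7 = 57 / 28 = 2.04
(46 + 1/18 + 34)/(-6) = -1441/108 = -13.34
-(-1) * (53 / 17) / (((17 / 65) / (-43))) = -148135 / 289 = -512.58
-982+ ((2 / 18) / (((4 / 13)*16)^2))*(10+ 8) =-2010967 / 2048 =-981.92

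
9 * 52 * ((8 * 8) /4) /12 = 624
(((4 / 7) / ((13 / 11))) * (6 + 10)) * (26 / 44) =32 / 7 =4.57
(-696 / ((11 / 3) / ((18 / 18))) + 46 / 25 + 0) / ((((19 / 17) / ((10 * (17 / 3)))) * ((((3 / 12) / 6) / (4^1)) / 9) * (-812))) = 10141.17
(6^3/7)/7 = 216/49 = 4.41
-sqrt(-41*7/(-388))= -sqrt(27839)/194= -0.86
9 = 9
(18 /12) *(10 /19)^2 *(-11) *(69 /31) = -113850 /11191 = -10.17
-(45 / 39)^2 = -225 / 169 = -1.33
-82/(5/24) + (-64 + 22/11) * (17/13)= -30854/65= -474.68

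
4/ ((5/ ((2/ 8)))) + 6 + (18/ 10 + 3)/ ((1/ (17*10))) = 4111/ 5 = 822.20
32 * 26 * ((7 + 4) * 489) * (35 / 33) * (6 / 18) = 4746560 / 3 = 1582186.67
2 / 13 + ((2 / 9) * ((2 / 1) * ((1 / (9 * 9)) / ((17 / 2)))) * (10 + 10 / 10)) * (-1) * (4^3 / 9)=149858 / 1449981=0.10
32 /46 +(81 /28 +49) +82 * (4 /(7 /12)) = 395979 /644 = 614.87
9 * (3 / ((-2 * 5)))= -27 / 10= -2.70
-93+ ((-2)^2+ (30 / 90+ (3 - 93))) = -536 / 3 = -178.67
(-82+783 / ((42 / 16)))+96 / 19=221.34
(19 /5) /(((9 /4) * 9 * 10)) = 38 /2025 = 0.02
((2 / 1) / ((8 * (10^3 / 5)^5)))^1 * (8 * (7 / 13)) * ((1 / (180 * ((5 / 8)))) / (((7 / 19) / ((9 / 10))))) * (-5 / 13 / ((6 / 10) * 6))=-19 / 2433600000000000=-0.00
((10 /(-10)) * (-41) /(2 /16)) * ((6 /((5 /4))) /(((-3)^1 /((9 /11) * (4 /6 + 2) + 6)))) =-47232 /11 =-4293.82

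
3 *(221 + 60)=843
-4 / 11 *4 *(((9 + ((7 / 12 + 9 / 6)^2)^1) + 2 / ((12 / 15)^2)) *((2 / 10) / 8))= -2371 / 3960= -0.60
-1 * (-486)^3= 114791256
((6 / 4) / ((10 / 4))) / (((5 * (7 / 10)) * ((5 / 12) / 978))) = 70416 / 175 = 402.38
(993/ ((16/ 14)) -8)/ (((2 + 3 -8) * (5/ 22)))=-75757/ 60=-1262.62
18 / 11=1.64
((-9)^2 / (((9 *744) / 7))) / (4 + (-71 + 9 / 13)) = -273 / 213776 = -0.00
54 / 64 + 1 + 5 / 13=927 / 416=2.23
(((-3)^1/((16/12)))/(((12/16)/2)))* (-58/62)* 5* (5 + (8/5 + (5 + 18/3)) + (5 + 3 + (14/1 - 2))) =32712/31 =1055.23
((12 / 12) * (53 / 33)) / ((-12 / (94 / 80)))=-2491 / 15840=-0.16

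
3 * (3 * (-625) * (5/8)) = -28125/8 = -3515.62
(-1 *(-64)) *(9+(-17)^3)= -313856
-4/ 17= -0.24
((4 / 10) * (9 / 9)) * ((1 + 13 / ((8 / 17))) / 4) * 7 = 1603 / 80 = 20.04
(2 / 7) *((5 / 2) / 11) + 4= 313 / 77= 4.06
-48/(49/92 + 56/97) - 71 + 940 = 8179093/9905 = 825.75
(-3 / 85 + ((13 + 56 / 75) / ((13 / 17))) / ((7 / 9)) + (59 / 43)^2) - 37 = -860990412 / 71510075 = -12.04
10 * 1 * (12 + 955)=9670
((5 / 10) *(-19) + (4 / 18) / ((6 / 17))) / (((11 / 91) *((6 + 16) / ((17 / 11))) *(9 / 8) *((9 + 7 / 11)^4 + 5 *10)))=-0.00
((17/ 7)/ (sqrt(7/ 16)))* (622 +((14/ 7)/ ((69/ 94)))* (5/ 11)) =32166584* sqrt(7)/ 37191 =2288.32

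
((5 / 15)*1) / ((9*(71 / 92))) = 92 / 1917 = 0.05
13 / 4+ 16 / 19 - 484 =-36473 / 76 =-479.91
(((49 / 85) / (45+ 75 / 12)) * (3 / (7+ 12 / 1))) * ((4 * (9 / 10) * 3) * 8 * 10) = 508032 / 331075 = 1.53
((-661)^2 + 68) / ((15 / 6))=873978 / 5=174795.60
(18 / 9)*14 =28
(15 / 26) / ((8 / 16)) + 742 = 743.15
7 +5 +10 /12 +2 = 14.83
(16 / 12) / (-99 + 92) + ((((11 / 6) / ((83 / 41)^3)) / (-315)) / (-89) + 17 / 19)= 1286998301959 / 1827425534130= 0.70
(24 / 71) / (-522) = -4 / 6177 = -0.00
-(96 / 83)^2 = -9216 / 6889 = -1.34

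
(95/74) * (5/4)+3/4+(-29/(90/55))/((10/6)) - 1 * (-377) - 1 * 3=1623803/4440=365.72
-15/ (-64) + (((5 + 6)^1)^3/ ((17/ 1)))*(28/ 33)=217597/ 3264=66.67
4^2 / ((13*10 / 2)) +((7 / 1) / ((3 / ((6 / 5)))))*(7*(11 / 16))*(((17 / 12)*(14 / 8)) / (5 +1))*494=205975183 / 74880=2750.74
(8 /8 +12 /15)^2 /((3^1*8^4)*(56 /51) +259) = 1377 /5844475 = 0.00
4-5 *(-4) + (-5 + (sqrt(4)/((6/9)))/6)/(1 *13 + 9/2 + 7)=1167/49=23.82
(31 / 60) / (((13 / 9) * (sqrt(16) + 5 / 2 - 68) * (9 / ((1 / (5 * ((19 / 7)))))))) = -217 / 4557150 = -0.00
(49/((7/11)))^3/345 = 456533/345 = 1323.28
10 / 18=0.56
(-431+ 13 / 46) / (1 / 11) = -217943 / 46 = -4737.89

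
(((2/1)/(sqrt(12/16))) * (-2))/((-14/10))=40 * sqrt(3)/21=3.30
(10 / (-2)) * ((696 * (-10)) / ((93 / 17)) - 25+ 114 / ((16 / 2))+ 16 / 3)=2376475 / 372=6388.37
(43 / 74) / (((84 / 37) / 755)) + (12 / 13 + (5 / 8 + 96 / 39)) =197.25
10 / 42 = 5 / 21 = 0.24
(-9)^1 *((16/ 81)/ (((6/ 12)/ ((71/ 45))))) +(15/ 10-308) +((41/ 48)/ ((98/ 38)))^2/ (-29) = -2253190554053/ 7219134720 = -312.11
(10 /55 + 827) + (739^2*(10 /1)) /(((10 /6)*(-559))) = -30957645 /6149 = -5034.58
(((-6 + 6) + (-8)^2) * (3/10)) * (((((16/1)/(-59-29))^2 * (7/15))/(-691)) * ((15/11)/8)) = -0.00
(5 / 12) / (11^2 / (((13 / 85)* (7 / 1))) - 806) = -455 / 756732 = -0.00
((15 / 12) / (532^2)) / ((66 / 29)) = 145 / 74718336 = 0.00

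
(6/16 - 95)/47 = -757/376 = -2.01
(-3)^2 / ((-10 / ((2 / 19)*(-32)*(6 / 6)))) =288 / 95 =3.03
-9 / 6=-3 / 2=-1.50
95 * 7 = 665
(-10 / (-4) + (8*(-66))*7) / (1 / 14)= -51709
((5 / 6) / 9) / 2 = 5 / 108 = 0.05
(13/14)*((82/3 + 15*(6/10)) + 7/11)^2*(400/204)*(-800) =-773968000000/388773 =-1990796.69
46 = 46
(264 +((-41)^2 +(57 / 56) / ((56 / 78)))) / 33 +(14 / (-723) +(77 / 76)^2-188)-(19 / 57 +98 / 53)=-2823935409961 / 21690393312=-130.19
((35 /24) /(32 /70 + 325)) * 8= 1225 /34173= 0.04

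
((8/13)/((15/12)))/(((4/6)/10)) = 96/13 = 7.38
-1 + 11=10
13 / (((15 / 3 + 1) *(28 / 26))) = 169 / 84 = 2.01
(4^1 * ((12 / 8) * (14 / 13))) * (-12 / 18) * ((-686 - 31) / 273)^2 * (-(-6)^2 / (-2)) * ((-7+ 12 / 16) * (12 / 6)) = 102817800 / 15379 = 6685.60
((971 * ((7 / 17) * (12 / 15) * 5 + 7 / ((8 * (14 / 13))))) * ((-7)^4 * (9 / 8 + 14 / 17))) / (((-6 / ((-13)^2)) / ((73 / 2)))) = -11486927709.88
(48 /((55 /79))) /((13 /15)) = 11376 /143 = 79.55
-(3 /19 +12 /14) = -135 /133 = -1.02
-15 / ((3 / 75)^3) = -234375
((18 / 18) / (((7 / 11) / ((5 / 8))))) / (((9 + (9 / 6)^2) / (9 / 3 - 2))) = 11 / 126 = 0.09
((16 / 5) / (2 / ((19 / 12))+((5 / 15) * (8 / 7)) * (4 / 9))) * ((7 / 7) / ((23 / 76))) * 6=44.29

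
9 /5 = 1.80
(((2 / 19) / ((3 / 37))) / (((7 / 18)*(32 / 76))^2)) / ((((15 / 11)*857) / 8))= 69597 / 209965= 0.33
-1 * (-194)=194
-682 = -682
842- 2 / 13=10944 / 13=841.85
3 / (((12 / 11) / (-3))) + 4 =-17 / 4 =-4.25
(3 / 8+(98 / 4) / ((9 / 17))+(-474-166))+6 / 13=-554941 / 936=-592.89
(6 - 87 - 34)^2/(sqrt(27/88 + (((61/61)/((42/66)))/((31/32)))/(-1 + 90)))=26450 * sqrt(234718498322)/552427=23196.61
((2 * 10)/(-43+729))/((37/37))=10/343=0.03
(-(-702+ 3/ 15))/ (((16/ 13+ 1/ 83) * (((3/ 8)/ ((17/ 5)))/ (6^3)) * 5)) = 4119397568/ 18625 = 221175.71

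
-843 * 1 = -843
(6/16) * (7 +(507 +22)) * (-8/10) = -804/5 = -160.80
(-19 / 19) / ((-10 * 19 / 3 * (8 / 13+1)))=13 / 1330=0.01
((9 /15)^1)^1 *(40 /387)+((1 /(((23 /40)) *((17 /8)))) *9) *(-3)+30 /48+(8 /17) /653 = -5641247545 /263493336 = -21.41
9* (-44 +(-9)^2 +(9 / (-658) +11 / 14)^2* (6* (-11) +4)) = 44325 / 108241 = 0.41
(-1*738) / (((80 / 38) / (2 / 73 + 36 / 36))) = -360.15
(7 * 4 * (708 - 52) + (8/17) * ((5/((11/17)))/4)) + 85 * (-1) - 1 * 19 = 200914/11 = 18264.91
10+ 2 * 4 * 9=82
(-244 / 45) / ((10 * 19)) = -122 / 4275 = -0.03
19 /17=1.12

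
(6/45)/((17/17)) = 0.13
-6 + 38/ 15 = -3.47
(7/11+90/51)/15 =449/2805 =0.16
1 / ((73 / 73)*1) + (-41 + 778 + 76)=814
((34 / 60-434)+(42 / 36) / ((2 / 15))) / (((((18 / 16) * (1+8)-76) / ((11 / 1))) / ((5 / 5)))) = 560582 / 7905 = 70.91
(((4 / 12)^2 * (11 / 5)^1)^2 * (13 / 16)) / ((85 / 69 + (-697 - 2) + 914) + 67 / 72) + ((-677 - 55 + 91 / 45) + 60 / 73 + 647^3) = 270839293.84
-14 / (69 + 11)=-7 / 40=-0.18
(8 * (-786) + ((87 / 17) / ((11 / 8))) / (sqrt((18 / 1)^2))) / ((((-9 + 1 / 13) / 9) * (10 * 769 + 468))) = 34392657 / 44240834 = 0.78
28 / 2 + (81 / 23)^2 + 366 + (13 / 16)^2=53230137 / 135424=393.06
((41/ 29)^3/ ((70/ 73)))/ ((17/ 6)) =15093699/ 14511455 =1.04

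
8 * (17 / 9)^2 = 2312 / 81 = 28.54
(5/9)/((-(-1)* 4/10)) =25/18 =1.39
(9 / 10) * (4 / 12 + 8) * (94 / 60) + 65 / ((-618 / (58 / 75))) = 216337 / 18540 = 11.67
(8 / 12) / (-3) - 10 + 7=-29 / 9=-3.22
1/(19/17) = 17/19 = 0.89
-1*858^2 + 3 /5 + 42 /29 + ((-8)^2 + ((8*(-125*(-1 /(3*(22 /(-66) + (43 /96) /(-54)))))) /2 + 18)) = -189146931203 /256795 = -736567.81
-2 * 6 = -12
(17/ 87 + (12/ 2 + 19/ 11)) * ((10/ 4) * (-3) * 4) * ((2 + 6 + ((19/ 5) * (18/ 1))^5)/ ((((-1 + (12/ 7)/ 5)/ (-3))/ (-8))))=11919377925328952064/ 917125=12996459506969.01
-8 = -8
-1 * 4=-4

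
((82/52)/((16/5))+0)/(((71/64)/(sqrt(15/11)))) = 410 * sqrt(165)/10153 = 0.52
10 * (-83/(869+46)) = -166/183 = -0.91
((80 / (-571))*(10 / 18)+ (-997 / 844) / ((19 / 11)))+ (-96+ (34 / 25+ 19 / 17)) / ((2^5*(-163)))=-33970369494103 / 45671070016800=-0.74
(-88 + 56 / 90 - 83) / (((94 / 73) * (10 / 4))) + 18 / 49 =-27234509 / 518175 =-52.56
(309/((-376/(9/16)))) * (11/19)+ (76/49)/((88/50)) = 37805851/61609856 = 0.61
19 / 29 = 0.66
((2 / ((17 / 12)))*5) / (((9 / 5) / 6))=400 / 17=23.53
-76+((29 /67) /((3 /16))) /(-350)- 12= -3095632 /35175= -88.01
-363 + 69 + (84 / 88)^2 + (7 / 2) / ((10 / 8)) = -702499 / 2420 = -290.29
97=97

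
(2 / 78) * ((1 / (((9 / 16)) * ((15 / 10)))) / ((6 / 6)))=32 / 1053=0.03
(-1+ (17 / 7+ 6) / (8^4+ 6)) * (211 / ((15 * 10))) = -1209241 / 861420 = -1.40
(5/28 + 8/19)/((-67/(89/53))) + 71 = 134099981/1889132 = 70.98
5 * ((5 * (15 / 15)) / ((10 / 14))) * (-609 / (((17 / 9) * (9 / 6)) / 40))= -5115600 / 17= -300917.65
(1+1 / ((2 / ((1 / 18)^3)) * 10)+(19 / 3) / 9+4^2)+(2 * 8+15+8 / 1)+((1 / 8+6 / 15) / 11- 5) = 66399167 / 1283040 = 51.75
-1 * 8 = -8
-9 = -9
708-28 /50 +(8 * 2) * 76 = 48086 /25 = 1923.44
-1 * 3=-3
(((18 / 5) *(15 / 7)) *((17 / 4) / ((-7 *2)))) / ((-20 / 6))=1377 / 1960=0.70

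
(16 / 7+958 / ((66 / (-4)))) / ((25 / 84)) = -51536 / 275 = -187.40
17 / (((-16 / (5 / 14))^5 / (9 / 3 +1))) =-53125 / 140987334656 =-0.00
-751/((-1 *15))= 751/15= 50.07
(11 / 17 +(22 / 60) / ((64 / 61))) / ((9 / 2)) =32527 / 146880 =0.22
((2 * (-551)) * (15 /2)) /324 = -2755 /108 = -25.51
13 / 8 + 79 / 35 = 3.88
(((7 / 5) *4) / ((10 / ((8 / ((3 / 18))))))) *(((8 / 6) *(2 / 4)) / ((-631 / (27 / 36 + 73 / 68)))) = -13888 / 268175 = -0.05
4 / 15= 0.27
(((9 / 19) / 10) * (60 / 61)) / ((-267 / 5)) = -90 / 103151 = -0.00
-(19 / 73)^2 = -361 / 5329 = -0.07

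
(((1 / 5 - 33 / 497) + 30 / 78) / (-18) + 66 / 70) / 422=531521 / 245388780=0.00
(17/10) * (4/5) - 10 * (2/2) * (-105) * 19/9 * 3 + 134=169634/25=6785.36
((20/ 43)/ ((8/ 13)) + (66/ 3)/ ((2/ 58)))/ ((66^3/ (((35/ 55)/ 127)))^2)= 897239/ 4624168191787571328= 0.00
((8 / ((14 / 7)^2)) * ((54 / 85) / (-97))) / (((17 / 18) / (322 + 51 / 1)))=-725112 / 140165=-5.17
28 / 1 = 28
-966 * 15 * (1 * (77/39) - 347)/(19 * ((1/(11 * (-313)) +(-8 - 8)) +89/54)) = -1726218838080/94155659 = -18333.67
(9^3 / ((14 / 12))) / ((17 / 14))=8748 / 17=514.59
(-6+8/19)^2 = 11236/361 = 31.12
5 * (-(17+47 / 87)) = -7630 / 87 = -87.70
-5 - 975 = -980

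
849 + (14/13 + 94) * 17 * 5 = 8930.54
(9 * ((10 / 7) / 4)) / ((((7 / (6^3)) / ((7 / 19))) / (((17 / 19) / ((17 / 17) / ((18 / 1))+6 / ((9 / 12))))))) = 297432 / 73283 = 4.06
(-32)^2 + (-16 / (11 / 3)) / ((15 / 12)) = 56128 / 55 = 1020.51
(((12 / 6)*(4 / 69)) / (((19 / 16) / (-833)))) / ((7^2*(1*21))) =-2176 / 27531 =-0.08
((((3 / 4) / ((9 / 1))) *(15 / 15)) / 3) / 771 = 1 / 27756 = 0.00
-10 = -10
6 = 6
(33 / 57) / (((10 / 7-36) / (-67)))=469 / 418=1.12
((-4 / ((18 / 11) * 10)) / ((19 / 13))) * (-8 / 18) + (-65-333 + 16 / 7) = -21311146 / 53865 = -395.64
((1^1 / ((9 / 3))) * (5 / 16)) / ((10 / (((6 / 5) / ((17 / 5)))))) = 1 / 272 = 0.00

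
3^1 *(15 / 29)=45 / 29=1.55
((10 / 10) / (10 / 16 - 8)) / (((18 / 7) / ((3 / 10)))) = -14 / 885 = -0.02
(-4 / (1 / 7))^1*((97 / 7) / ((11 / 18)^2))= -125712 / 121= -1038.94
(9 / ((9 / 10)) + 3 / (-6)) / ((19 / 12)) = 6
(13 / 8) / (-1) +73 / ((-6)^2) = 29 / 72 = 0.40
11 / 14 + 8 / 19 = 1.21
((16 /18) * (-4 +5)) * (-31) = -248 /9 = -27.56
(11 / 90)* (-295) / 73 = -649 / 1314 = -0.49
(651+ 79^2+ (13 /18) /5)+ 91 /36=1241041 /180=6894.67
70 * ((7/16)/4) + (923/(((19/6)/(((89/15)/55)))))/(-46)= 26814171/3845600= 6.97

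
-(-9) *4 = 36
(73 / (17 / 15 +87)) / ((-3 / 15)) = -5475 / 1322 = -4.14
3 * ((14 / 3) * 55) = 770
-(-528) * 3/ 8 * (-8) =-1584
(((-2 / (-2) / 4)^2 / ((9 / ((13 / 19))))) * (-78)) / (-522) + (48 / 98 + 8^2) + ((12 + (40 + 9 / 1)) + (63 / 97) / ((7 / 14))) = 143445313321 / 1131366096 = 126.79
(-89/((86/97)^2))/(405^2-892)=-837401/1206531668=-0.00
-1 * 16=-16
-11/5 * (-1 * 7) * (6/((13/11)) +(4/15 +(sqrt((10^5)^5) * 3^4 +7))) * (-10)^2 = 741356/39 +124740000000000000 * sqrt(10) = 394462515329422647.00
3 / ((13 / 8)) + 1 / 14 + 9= 1987 / 182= 10.92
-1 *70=-70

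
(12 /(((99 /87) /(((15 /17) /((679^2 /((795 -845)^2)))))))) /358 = 2175000 /15432425393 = 0.00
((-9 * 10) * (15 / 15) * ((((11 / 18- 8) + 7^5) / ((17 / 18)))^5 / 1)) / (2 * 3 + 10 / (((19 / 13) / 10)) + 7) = -47513102090884808979794250330 / 24137569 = -1968429467395196632262.11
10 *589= 5890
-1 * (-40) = 40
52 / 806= 2 / 31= 0.06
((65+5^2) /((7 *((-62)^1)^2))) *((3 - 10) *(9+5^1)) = -0.33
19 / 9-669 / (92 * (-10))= 23501 / 8280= 2.84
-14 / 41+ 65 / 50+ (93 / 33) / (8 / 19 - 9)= 463159 / 735130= 0.63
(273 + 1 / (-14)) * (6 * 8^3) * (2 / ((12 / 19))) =18585344 / 7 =2655049.14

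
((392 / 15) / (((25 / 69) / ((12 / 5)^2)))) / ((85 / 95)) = 464.33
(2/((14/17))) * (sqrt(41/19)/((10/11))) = 187 * sqrt(779)/1330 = 3.92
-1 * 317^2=-100489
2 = 2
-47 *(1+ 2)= -141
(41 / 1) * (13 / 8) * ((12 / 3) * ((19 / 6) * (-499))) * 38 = -96014087 / 6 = -16002347.83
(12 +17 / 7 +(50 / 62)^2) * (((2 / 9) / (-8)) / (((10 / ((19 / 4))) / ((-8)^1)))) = 160607 / 100905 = 1.59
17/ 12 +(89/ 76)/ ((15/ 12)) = 2683/ 1140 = 2.35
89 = 89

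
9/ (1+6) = 9/ 7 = 1.29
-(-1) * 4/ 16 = 1/ 4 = 0.25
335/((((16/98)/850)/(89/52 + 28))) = 10778499375/208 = 51819708.53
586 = 586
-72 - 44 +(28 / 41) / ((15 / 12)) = -23668 / 205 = -115.45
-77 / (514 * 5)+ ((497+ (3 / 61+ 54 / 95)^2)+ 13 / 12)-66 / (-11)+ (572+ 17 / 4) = 1080.68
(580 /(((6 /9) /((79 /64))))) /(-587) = -34365 /18784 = -1.83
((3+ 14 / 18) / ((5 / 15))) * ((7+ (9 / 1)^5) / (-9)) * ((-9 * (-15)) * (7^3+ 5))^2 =-164136514060800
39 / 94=0.41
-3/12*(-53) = 53/4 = 13.25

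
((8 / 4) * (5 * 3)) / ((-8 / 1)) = -15 / 4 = -3.75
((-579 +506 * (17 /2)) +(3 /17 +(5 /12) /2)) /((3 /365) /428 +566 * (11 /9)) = 177942351945 /33069275398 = 5.38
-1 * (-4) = 4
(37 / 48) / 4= 37 / 192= 0.19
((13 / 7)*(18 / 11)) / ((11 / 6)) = 1404 / 847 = 1.66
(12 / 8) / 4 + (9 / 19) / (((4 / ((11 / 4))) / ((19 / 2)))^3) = 4336707 / 32768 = 132.35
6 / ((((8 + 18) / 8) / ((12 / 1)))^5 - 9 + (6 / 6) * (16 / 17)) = -25990004736 / 34901831635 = -0.74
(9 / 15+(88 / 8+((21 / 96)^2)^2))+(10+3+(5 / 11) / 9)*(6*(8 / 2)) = 324.81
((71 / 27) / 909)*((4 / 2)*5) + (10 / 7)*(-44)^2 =475157450 / 171801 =2765.74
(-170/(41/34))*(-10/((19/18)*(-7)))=-1040400/5453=-190.79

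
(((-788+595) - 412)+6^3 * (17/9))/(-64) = 197/64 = 3.08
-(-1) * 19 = 19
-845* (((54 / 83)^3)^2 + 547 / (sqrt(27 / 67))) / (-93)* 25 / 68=43649375094000 / 172297576765463 + 11555375* sqrt(201) / 56916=2878.63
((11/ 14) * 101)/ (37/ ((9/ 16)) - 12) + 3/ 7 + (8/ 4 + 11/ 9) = 28421/ 5544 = 5.13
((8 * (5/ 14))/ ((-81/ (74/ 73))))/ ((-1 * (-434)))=-740/ 8981847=-0.00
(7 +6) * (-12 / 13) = -12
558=558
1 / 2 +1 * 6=13 / 2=6.50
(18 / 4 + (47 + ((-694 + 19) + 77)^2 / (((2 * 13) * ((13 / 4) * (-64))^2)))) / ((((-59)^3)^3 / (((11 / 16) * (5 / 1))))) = -4742375 / 230643600675869095936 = -0.00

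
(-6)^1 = -6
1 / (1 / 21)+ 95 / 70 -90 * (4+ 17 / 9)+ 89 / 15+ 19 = -101369 / 210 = -482.71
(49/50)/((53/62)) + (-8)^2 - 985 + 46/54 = -919.00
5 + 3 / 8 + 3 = 67 / 8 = 8.38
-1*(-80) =80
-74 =-74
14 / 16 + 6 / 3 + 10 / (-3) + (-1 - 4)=-131 / 24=-5.46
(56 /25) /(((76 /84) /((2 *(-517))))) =-1215984 /475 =-2559.97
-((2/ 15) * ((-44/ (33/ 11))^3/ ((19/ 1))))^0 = -1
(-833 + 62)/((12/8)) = -514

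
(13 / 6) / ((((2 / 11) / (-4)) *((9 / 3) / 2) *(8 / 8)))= -286 / 9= -31.78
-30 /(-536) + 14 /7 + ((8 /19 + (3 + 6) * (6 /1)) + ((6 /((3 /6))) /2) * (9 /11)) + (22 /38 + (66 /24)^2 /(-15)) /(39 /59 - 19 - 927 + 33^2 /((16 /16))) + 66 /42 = 660722466059 /10494644160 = 62.96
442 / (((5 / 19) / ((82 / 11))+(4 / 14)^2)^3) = 196658566636810096 / 711404493983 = 276437.06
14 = 14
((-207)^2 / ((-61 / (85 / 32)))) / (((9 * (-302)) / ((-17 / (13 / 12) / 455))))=-4127787 / 174345808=-0.02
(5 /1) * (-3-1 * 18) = -105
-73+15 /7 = -496 /7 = -70.86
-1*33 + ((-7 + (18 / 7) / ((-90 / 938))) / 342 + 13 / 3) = -49189 / 1710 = -28.77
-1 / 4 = -0.25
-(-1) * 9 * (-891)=-8019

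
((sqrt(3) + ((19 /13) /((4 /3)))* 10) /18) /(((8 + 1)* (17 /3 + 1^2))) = sqrt(3) /1080 + 19 /1872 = 0.01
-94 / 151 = -0.62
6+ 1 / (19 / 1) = 115 / 19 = 6.05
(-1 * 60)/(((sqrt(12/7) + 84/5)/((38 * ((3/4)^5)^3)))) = -1001912431275/549084725248 + 34078654125 * sqrt(21)/1098169450496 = -1.68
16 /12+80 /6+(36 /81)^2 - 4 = 880 /81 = 10.86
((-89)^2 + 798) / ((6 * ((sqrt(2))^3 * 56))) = 8719 * sqrt(2) / 1344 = 9.17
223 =223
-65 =-65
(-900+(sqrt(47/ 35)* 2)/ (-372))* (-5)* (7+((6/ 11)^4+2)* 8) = 106687.41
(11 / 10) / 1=11 / 10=1.10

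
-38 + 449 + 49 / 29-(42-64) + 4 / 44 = 434.78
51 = 51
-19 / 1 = -19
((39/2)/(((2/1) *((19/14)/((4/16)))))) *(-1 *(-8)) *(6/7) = 234/19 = 12.32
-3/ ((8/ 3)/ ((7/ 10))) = -63/ 80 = -0.79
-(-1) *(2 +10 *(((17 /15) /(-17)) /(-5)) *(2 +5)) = 44 /15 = 2.93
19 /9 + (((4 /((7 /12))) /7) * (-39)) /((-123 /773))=4379339 /18081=242.21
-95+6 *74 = 349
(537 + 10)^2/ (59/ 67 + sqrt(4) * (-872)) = -20047003/ 116789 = -171.65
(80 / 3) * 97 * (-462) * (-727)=868794080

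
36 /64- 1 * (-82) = 1321 /16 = 82.56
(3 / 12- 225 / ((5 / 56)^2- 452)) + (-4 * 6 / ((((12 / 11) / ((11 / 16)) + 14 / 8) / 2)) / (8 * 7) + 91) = 5864289159923 / 64096953340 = 91.49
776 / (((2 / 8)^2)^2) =198656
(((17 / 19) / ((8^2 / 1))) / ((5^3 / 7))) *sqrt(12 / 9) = 119 *sqrt(3) / 228000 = 0.00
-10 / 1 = -10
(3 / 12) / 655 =1 / 2620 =0.00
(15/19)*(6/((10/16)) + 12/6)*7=1218/19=64.11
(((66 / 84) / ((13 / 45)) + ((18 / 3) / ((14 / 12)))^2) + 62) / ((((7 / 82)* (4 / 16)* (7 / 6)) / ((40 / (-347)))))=-4571624640 / 10830911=-422.09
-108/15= -36/5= -7.20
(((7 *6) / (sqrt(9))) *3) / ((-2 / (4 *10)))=-840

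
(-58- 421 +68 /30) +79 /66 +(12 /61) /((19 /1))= -60624811 /127490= -475.53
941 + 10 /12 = 941.83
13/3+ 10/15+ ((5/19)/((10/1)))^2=5.00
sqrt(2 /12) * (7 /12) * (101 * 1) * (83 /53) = 58681 * sqrt(6) /3816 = 37.67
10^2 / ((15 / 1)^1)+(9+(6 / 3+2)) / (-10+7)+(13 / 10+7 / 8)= 541 / 120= 4.51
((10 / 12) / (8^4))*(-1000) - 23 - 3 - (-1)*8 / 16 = -78961 / 3072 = -25.70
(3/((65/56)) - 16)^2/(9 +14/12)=4562304/257725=17.70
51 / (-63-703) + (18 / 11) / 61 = -20433 / 513986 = -0.04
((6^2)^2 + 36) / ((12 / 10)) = 1110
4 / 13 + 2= 30 / 13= 2.31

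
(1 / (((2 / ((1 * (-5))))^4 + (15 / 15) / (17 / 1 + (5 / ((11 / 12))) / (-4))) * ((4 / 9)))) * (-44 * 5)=-17737500 / 3209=-5527.42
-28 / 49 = -4 / 7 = -0.57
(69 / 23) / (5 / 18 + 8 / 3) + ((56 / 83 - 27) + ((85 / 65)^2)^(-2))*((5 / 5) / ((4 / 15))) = -70850139501 / 734817758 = -96.42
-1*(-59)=59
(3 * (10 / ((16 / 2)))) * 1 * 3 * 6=67.50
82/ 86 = 41/ 43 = 0.95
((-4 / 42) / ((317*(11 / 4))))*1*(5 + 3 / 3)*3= -48 / 24409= -0.00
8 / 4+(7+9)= 18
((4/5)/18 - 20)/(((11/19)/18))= -34124/55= -620.44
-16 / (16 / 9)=-9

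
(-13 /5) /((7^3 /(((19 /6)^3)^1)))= -89167 /370440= -0.24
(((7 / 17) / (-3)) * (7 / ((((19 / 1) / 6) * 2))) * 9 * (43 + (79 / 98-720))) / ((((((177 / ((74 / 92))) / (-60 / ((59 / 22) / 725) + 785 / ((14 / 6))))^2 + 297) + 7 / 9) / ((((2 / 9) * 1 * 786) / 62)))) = 170476986609202686592275 / 19517881659597594752012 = 8.73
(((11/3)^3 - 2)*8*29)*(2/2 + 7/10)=2518244/135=18653.66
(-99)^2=9801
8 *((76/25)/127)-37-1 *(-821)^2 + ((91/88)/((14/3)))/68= -25613878074831/37998400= -674077.81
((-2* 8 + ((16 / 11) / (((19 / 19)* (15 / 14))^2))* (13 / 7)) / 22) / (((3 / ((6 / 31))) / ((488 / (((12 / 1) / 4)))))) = -16482688 / 2531925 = -6.51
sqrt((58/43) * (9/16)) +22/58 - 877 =-25422/29 +3 * sqrt(2494)/172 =-875.75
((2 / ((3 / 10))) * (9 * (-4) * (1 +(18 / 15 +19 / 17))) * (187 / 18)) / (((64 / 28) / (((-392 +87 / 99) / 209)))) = 4246403 / 627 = 6772.57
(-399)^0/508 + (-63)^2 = 2016253/508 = 3969.00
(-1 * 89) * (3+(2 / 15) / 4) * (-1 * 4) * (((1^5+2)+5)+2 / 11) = 97188 / 11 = 8835.27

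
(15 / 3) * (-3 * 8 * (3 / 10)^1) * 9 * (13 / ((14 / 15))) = -31590 / 7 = -4512.86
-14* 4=-56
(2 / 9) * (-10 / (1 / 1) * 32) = -640 / 9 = -71.11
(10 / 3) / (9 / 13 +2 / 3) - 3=-29 / 53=-0.55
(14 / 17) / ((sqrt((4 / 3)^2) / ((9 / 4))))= 189 / 136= 1.39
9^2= 81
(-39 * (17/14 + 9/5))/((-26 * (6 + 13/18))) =5697/8470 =0.67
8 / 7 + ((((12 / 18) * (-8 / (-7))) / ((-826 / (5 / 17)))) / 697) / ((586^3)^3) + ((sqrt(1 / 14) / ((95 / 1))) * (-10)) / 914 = 119627644105920448985188149106171 / 104674188592680392862039630467904- sqrt(14) / 121562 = 1.14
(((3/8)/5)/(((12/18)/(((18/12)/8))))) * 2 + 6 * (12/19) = 46593/12160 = 3.83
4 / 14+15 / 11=127 / 77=1.65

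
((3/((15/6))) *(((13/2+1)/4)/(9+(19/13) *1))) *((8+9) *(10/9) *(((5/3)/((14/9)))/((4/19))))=18525/896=20.68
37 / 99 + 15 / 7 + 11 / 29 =58199 / 20097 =2.90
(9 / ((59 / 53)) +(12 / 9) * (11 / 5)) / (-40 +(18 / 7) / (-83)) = -5665331 / 20583330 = -0.28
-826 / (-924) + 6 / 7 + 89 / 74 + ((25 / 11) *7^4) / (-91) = -6334577 / 111111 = -57.01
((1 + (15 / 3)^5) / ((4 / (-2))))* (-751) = 1173813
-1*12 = -12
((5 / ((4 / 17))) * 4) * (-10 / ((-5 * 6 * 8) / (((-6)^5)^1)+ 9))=-137700 / 1463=-94.12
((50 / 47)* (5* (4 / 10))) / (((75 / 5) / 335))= 6700 / 141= 47.52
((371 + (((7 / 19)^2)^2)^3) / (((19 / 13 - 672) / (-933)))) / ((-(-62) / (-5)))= -41.63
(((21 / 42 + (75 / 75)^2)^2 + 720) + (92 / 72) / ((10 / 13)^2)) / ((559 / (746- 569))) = 76932283 / 335400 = 229.37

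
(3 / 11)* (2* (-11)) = -6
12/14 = 0.86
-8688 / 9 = -965.33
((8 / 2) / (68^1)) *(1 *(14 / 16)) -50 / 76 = -1567 / 2584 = -0.61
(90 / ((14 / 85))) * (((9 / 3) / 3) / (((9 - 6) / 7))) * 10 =12750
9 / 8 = 1.12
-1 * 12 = -12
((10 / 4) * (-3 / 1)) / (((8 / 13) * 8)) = -195 / 128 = -1.52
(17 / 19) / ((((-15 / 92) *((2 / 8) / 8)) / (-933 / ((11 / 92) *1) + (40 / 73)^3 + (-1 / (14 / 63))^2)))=1666813890434912 / 1219568295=1366724.52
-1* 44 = -44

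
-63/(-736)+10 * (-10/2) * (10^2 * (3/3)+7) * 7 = -27563137/736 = -37449.91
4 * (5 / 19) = 20 / 19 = 1.05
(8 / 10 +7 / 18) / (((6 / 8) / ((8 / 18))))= 856 / 1215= 0.70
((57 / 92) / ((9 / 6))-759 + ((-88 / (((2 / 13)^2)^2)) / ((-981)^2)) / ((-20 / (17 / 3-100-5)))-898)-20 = -2227681686107 / 1328058180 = -1677.40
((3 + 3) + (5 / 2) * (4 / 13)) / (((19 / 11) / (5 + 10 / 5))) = 6776 / 247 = 27.43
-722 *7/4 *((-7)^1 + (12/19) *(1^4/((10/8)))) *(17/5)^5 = 116514885277/31250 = 3728476.33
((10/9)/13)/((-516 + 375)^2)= 0.00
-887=-887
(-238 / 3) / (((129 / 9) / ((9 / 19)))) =-2142 / 817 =-2.62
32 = 32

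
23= 23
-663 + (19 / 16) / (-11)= -116707 / 176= -663.11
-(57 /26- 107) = 2725 /26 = 104.81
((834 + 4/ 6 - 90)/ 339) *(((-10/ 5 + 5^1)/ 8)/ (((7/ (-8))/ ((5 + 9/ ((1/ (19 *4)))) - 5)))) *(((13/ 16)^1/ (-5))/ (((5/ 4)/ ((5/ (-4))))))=-827697/ 7910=-104.64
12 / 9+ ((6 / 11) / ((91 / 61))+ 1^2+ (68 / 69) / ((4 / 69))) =59156 / 3003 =19.70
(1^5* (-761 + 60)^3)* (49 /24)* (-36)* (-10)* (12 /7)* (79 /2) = -17144376466770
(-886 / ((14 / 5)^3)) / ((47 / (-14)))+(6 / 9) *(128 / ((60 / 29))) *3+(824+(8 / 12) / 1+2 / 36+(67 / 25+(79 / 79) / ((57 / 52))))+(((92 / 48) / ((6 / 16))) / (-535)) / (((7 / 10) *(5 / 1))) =338532219374 / 351149925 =964.07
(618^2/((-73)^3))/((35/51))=-1.43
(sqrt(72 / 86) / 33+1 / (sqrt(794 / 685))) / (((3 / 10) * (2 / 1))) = 10 * sqrt(43) / 1419+5 * sqrt(543890) / 2382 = 1.59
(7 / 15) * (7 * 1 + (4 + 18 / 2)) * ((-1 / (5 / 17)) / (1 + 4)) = -476 / 75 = -6.35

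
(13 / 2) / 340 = 13 / 680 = 0.02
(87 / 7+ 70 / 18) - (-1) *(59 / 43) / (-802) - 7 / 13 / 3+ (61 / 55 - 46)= -44668097191 / 1553421870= -28.75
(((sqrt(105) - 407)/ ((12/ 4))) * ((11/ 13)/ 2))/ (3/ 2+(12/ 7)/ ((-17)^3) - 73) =153968507/ 191799543 - 378301 * sqrt(105)/ 191799543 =0.78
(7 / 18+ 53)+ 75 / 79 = 77269 / 1422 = 54.34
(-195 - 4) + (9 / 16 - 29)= -3639 / 16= -227.44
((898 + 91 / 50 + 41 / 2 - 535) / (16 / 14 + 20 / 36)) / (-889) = -86697 / 339725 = -0.26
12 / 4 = 3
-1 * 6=-6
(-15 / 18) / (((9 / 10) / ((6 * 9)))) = -50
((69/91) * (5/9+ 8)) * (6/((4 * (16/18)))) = 2277/208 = 10.95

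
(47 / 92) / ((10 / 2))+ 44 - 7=17067 / 460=37.10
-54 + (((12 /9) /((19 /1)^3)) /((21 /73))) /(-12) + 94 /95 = -53.01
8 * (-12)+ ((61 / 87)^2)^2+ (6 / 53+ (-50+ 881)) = 2232800207894 / 3036357333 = 735.35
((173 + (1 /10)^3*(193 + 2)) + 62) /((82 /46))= 1081897 /8200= 131.94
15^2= 225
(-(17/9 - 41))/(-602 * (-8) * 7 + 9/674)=21568/18590643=0.00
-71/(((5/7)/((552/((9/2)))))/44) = -8047424/15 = -536494.93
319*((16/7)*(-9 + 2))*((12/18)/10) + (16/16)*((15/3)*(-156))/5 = -7444/15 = -496.27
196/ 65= 3.02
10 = 10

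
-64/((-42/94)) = 3008/21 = 143.24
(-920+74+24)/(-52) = 411/26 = 15.81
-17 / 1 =-17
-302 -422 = -724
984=984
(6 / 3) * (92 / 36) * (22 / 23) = 44 / 9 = 4.89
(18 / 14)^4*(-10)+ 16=-27194 / 2401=-11.33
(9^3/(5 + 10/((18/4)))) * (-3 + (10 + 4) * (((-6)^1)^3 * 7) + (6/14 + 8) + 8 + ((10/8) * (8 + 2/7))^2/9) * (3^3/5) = -734090062437/63700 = -11524176.80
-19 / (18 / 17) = -323 / 18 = -17.94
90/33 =30/11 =2.73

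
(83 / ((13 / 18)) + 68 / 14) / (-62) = -5450 / 2821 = -1.93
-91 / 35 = -13 / 5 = -2.60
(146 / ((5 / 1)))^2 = 21316 / 25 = 852.64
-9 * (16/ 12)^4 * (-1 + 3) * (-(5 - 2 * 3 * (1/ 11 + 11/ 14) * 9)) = -1669120/ 693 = -2408.54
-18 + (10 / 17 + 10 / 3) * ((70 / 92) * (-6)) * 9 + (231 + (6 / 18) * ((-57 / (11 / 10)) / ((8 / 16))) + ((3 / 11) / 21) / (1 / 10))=525641 / 30107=17.46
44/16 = 11/4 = 2.75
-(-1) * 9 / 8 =9 / 8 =1.12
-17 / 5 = -3.40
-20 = -20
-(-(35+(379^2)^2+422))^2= -425709850058899326244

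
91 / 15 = 6.07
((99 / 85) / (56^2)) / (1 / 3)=297 / 266560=0.00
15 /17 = 0.88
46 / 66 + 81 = 2696 / 33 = 81.70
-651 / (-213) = 217 / 71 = 3.06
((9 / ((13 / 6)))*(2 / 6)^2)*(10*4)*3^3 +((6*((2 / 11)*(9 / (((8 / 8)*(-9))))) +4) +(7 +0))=72697 / 143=508.37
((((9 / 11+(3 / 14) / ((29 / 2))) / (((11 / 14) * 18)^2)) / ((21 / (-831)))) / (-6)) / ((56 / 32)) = 343480 / 21885633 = 0.02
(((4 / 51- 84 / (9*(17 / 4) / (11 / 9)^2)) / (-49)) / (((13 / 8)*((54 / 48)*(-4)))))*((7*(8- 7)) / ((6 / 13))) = -105824 / 780759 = -0.14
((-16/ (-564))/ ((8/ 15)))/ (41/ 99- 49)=-99/ 90428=-0.00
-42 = -42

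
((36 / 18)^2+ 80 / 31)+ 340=10744 / 31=346.58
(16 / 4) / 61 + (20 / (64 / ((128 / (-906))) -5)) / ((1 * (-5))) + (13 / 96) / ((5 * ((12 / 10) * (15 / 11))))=10965887 / 120692160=0.09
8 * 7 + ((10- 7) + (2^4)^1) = 75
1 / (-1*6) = -1 / 6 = -0.17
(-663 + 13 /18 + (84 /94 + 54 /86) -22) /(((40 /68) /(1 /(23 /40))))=-844468438 /418347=-2018.58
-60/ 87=-20/ 29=-0.69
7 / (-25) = -7 / 25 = -0.28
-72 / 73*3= -216 / 73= -2.96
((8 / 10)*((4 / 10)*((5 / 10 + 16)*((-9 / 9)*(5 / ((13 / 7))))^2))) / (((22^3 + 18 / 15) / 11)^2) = 0.00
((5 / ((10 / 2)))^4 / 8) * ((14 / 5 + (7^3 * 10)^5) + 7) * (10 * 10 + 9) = 258742102291893505341 / 40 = 6468552557297337633.52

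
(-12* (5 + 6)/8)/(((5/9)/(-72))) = 10692/5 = 2138.40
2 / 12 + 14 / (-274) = 95 / 822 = 0.12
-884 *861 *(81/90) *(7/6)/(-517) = 1545.80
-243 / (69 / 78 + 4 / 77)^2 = -108216108 / 390625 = -277.03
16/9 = 1.78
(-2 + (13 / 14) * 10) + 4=11.29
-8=-8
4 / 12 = 1 / 3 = 0.33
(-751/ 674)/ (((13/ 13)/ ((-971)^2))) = -708073591/ 674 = -1050554.29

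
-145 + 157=12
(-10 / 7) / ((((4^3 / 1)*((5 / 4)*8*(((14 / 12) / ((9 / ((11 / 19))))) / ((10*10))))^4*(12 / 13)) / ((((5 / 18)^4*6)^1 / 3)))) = -89341154296875 / 984285148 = -90767.55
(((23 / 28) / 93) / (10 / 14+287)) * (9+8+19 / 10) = 1449 / 2497360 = 0.00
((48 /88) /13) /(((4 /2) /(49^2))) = 7203 /143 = 50.37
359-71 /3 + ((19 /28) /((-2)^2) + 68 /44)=1245731 /3696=337.05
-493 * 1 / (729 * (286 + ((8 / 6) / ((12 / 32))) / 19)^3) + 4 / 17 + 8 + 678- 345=679894480133441993 / 1992450640104424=341.24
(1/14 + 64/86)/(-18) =-491/10836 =-0.05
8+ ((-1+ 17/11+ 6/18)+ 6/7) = 2249/231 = 9.74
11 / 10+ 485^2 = 235226.10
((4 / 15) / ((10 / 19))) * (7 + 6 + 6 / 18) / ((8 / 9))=38 / 5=7.60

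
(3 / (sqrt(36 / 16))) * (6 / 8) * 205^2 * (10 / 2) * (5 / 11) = 3151875 / 22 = 143267.05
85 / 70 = 1.21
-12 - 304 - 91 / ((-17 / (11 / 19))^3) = -10648531251 / 33698267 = -316.00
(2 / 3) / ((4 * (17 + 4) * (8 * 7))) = 1 / 7056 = 0.00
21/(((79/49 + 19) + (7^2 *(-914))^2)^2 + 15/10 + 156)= 33614/6439764905224642345569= 0.00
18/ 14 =9/ 7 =1.29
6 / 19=0.32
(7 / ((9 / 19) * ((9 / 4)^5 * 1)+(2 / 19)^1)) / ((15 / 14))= 1906688 / 8002335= 0.24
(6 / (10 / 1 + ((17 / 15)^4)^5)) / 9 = 221683782005310058593750 / 7389488136727223401307851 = 0.03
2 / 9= 0.22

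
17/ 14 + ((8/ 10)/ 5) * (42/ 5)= 4477/ 1750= 2.56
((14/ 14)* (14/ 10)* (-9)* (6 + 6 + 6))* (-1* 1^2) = 1134/ 5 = 226.80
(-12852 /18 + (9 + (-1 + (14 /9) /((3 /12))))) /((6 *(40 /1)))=-3149 /1080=-2.92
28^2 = 784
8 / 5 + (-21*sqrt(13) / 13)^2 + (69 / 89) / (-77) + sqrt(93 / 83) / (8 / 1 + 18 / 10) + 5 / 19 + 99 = 5*sqrt(7719) / 4067 + 1140672018 / 8463455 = 134.88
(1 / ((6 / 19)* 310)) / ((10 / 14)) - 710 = -6602867 / 9300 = -709.99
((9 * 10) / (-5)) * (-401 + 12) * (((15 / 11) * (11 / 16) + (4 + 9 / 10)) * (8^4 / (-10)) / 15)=-139517184 / 125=-1116137.47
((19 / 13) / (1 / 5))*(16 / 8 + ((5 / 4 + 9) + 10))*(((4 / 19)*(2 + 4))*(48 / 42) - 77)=-343985 / 28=-12285.18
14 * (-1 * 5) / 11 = -70 / 11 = -6.36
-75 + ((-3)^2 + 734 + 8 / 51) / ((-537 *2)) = -4145951 / 54774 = -75.69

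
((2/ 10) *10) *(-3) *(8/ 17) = -48/ 17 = -2.82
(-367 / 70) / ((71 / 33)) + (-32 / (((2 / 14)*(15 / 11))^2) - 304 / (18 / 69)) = -449761427 / 223650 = -2011.01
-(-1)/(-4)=-0.25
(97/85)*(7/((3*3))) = 679/765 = 0.89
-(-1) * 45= 45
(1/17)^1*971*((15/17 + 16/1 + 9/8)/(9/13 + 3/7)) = 917.62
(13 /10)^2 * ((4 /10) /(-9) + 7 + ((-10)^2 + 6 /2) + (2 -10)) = 193843 /1125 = 172.30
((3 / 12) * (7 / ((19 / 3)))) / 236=21 / 17936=0.00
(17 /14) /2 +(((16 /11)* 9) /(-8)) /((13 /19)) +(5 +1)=16879 /4004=4.22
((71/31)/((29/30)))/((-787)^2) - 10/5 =-1113623332/556812731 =-2.00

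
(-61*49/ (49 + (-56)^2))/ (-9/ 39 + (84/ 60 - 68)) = 61/ 4344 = 0.01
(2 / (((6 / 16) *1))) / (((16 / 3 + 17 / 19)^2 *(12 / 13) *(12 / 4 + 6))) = 0.02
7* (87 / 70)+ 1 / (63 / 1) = 5491 / 630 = 8.72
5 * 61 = 305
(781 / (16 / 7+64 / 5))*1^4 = 2485 / 48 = 51.77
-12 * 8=-96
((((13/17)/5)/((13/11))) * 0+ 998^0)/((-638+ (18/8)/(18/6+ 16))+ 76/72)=-684/435589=-0.00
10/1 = 10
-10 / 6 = -5 / 3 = -1.67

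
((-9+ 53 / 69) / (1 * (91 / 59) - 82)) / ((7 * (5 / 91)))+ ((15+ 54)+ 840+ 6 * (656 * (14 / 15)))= 1501085683 / 327543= 4582.87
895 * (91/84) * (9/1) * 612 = 5340465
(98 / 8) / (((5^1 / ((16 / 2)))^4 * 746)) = 25088 / 233125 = 0.11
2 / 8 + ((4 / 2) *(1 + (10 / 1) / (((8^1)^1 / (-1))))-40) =-161 / 4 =-40.25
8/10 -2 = -6/5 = -1.20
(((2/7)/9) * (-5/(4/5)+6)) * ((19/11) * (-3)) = 0.04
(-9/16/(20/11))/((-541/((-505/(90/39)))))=-43329/346240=-0.13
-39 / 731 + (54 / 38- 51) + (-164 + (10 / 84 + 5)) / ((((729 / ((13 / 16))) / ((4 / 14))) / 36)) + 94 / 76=-33218707667 / 661505292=-50.22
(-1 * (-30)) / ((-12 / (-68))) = 170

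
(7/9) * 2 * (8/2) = 56/9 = 6.22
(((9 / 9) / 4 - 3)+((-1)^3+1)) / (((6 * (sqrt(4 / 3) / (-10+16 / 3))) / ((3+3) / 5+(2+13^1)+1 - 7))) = 1309 * sqrt(3) / 120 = 18.89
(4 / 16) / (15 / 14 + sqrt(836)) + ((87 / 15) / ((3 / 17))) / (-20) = -80685833 / 49089300 + 98 * sqrt(209) / 163631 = -1.63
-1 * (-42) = 42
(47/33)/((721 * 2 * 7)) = 47/333102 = 0.00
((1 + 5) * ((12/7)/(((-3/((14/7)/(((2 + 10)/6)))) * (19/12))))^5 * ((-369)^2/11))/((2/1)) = -104083089260544/457773754823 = -227.37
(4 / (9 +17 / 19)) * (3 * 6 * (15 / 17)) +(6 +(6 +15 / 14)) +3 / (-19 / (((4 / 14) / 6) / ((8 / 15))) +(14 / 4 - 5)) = 466917711 / 23971598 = 19.48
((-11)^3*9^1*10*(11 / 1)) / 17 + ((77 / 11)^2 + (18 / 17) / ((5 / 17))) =-6583979 / 85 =-77458.58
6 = 6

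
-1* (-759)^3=437245479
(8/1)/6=4/3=1.33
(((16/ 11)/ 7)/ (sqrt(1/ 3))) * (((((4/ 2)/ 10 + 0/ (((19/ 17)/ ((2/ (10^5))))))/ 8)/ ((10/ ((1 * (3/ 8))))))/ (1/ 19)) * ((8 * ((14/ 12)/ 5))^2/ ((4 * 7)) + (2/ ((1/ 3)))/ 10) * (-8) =-3097 * sqrt(3)/ 144375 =-0.04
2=2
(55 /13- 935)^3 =-1771561000000 /2197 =-806354574.42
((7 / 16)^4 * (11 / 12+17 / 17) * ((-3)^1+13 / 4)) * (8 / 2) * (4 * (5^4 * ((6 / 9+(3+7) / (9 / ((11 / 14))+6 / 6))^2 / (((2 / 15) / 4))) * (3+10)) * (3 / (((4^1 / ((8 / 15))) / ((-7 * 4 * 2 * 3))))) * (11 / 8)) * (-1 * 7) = 95636501.30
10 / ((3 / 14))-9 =113 / 3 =37.67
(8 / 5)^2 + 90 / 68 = 3.88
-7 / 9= -0.78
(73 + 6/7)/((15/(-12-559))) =-295207/105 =-2811.50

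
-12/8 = -3/2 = -1.50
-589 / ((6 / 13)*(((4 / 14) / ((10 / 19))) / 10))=-70525 / 3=-23508.33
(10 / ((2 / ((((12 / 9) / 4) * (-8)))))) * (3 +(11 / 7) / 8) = -895 / 21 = -42.62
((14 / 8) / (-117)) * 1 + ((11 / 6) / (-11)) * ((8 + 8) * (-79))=98585 / 468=210.65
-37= -37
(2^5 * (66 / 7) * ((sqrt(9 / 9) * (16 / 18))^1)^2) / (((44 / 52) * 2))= 26624 / 189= 140.87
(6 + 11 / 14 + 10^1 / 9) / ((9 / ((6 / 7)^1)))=995 / 1323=0.75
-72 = -72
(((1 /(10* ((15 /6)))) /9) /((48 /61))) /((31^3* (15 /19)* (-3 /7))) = -8113 /14478426000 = -0.00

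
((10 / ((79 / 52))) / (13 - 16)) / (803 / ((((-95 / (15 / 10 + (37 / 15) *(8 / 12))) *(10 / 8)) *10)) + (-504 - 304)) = 1425000 / 526153667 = 0.00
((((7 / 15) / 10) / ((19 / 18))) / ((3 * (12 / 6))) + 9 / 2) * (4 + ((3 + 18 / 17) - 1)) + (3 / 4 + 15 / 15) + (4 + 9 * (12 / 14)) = 2047607 / 45220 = 45.28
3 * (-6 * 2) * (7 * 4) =-1008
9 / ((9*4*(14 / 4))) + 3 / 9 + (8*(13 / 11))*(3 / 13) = 1195 / 462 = 2.59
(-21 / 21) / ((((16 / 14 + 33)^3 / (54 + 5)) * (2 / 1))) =-0.00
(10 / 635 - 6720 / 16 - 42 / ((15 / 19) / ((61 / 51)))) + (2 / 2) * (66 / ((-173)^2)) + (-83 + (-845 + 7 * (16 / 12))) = -1359160905838 / 969250665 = -1402.28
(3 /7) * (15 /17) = 45 /119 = 0.38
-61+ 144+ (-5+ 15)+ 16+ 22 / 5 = 567 / 5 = 113.40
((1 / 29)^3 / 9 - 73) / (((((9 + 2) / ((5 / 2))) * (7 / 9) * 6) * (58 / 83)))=-5.09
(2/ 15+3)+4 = 107/ 15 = 7.13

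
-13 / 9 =-1.44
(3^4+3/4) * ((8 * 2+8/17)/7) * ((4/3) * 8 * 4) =139520/17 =8207.06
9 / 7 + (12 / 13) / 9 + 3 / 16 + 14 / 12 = 3993 / 1456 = 2.74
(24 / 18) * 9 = 12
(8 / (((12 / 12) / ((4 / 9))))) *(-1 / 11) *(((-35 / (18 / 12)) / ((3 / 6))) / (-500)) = -224 / 7425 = -0.03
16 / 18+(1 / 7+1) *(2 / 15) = 328 / 315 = 1.04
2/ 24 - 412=-4943/ 12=-411.92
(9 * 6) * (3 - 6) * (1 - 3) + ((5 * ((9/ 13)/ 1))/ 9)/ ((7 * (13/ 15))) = 383367/ 1183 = 324.06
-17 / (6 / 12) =-34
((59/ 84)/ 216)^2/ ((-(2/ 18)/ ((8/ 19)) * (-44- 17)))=3481/ 5299281792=0.00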